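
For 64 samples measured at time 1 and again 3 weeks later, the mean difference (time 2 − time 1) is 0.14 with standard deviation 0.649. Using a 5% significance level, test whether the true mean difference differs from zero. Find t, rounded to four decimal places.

1.7257

H0: μ_d = 0; H1: μ_d ≠ 0 (paired t-test on the differences, two-sided).
t = d̄/(s_d/√n) = 0.14/(0.649/√64) = 1.7257
df = n − 1 = 63
Two-sided p-value ≈ 0.089
Since p ≈ 0.089 > α = 0.05, fail to reject H0; the data do not provide sufficient evidence against H0.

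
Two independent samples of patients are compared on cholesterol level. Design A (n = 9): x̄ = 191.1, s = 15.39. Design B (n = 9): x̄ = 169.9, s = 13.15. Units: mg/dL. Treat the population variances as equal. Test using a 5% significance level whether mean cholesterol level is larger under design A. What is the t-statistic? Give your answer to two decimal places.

Let group 1 = design A, group 2 = design B. H0: μ_1 = μ_2; H1: μ_1 > μ_2 (two-sample pooled-variance t-test, right-tailed).
s_p² = [(9−1)·15.39² + (9−1)·13.15²]/(9+9−2) = 204.887
t = (191.1 − 169.9)/√[204.887·(1/9 + 1/9)] = 3.14
df = n₁ + n₂ − 2 = 16
p-value = P(T ≥ 3.14) ≈ 0.003
Since p ≈ 0.003 < α = 0.05, reject H0; the data support H1.

3.14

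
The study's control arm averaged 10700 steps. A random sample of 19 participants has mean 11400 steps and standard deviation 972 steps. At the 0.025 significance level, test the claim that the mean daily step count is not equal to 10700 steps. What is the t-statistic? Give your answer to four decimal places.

H0: μ = 10700; H1: μ ≠ 10700 (one-sample t-test, two-sided).
t = (x̄ − μ₀)/(s/√n) = (11400 − 10700)/(972/√19) = 3.1391
df = n − 1 = 18
Two-sided p-value ≈ 0.0057
Since p ≈ 0.0057 < α = 0.025, reject H0; the data support H1.

3.1391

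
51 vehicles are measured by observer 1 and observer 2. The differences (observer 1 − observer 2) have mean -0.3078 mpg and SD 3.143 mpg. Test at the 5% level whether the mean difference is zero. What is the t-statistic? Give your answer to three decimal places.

-0.699

H0: μ_d = 0; H1: μ_d ≠ 0 (paired t-test on the differences, two-sided).
t = d̄/(s_d/√n) = -0.3078/(3.143/√51) = -0.699
df = n − 1 = 50
Two-sided p-value ≈ 0.4876
Since p ≈ 0.4876 > α = 0.05, fail to reject H0; the data do not provide sufficient evidence against H0.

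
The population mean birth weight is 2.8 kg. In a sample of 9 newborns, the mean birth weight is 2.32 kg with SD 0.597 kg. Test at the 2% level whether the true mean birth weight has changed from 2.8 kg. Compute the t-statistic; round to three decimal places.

-2.412

H0: μ = 2.8; H1: μ ≠ 2.8 (one-sample t-test, two-sided).
t = (x̄ − μ₀)/(s/√n) = (2.32 − 2.8)/(0.597/√9) = -2.412
df = n − 1 = 8
Two-sided p-value ≈ 0.0424
Since p ≈ 0.0424 > α = 0.02, fail to reject H0; the evidence is not statistically significant.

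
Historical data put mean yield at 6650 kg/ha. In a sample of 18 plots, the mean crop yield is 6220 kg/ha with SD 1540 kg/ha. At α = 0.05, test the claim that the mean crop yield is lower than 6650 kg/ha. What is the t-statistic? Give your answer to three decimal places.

H0: μ = 6650; H1: μ < 6650 (one-sample t-test, left-tailed).
t = (x̄ − μ₀)/(s/√n) = (6220 − 6650)/(1540/√18) = -1.185
df = n − 1 = 17
p-value = P(T ≤ -1.185) ≈ 0.126
Since p ≈ 0.126 > α = 0.05, fail to reject H0; the data do not provide sufficient evidence against H0.

-1.185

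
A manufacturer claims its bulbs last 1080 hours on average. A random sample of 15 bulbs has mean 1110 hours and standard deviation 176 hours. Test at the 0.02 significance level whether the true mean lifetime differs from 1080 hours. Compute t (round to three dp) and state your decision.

H0: μ = 1080; H1: μ ≠ 1080 (one-sample t-test, two-sided).
t = (x̄ − μ₀)/(s/√n) = (1110 − 1080)/(176/√15) = 0.660
df = n − 1 = 14
Two-sided p-value ≈ 0.520
Since p ≈ 0.520 > α = 0.02, fail to reject H0; the evidence is not statistically significant.

t = 0.660; fail to reject H0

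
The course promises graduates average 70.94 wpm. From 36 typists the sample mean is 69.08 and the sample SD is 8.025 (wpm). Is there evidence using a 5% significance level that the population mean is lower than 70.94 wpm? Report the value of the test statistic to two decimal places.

-1.39

H0: μ = 70.94; H1: μ < 70.94 (one-sample t-test, left-tailed).
t = (x̄ − μ₀)/(s/√n) = (69.08 − 70.94)/(8.025/√36) = -1.39
df = n − 1 = 35
p-value = P(T ≤ -1.39) ≈ 0.0866
Since p ≈ 0.0866 > α = 0.05, fail to reject H0; the evidence is not statistically significant.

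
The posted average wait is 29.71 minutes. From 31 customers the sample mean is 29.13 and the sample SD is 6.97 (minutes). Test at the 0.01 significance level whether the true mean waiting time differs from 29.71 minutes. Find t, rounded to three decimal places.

H0: μ = 29.71; H1: μ ≠ 29.71 (one-sample t-test, two-sided).
t = (x̄ − μ₀)/(s/√n) = (29.13 − 29.71)/(6.97/√31) = -0.463
df = n − 1 = 30
Two-sided p-value ≈ 0.6465
Since p ≈ 0.6465 > α = 0.01, fail to reject H0; the evidence is not statistically significant.

-0.463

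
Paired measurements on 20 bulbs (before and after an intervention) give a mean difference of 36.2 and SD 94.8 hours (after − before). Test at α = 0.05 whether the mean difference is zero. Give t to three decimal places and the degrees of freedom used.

H0: μ_d = 0; H1: μ_d ≠ 0 (paired t-test on the differences, two-sided).
t = d̄/(s_d/√n) = 36.2/(94.8/√20) = 1.708
df = n − 1 = 19
Two-sided p-value ≈ 0.1040
Since p ≈ 0.1040 > α = 0.05, fail to reject H0; the data do not provide sufficient evidence against H0.

t = 1.708, df = 19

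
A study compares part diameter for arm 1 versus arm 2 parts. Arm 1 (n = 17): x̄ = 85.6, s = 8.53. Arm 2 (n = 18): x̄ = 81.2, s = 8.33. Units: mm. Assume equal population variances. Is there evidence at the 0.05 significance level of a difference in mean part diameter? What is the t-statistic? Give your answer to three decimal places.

1.544

Let group 1 = arm 1, group 2 = arm 2. H0: μ_1 = μ_2; H1: μ_1 ≠ μ_2 (two-sample pooled-variance t-test, two-sided).
s_p² = [(17−1)·8.53² + (18−1)·8.33²]/(17+18−2) = 71.0238
t = (85.6 − 81.2)/√[71.0238·(1/17 + 1/18)] = 1.544
df = n₁ + n₂ − 2 = 33
Two-sided p-value ≈ 0.1322
Since p ≈ 0.1322 > α = 0.05, fail to reject H0; the evidence is not statistically significant.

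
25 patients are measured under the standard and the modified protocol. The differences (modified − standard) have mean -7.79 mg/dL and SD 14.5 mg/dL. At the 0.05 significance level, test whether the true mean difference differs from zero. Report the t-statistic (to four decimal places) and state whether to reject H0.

t = -2.6862; reject H0

H0: μ_d = 0; H1: μ_d ≠ 0 (paired t-test on the differences, two-sided).
t = d̄/(s_d/√n) = -7.79/(14.5/√25) = -2.6862
df = n − 1 = 24
Two-sided p-value ≈ 0.0129
Since p ≈ 0.0129 < α = 0.05, reject H0; the evidence is statistically significant.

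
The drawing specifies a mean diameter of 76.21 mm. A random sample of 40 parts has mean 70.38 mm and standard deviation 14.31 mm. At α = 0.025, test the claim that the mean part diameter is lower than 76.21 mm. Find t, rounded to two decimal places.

-2.58

H0: μ = 76.21; H1: μ < 76.21 (one-sample t-test, left-tailed).
t = (x̄ − μ₀)/(s/√n) = (70.38 − 76.21)/(14.31/√40) = -2.58
df = n − 1 = 39
p-value = P(T ≤ -2.58) ≈ 0.0069
Since p ≈ 0.0069 < α = 0.025, reject H0; the data support H1.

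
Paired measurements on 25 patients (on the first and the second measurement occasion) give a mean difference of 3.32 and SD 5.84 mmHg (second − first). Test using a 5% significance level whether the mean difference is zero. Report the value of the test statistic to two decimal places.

H0: μ_d = 0; H1: μ_d ≠ 0 (paired t-test on the differences, two-sided).
t = d̄/(s_d/√n) = 3.32/(5.84/√25) = 2.84
df = n − 1 = 24
Two-sided p-value ≈ 0.009
Since p ≈ 0.009 < α = 0.05, reject H0; the data support H1.

2.84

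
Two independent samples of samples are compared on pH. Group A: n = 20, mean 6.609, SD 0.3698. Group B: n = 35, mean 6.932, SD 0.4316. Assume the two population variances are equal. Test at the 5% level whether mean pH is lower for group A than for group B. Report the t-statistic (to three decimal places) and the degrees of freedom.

Let group 1 = group A, group 2 = group B. H0: μ_1 = μ_2; H1: μ_1 < μ_2 (two-sample pooled-variance t-test, left-tailed).
s_p² = [(20−1)·0.3698² + (35−1)·0.4316²]/(20+35−2) = 0.168524
t = (6.609 − 6.932)/√[0.168524·(1/20 + 1/35)] = -2.807
df = n₁ + n₂ − 2 = 53
p-value = P(T ≤ -2.807) ≈ 0.003
Since p ≈ 0.003 < α = 0.05, reject H0; the evidence is statistically significant.

t = -2.807, df = 53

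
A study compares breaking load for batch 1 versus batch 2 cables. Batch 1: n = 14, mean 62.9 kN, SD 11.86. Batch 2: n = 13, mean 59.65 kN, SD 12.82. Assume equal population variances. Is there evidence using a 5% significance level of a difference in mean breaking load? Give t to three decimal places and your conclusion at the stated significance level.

Let group 1 = batch 1, group 2 = batch 2. H0: μ_1 = μ_2; H1: μ_1 ≠ μ_2 (two-sample pooled-variance t-test, two-sided).
s_p² = [(14−1)·11.86² + (13−1)·12.82²]/(14+13−2) = 152.032
t = (62.9 − 59.65)/√[152.032·(1/14 + 1/13)] = 0.684
df = n₁ + n₂ − 2 = 25
Two-sided p-value ≈ 0.500
Since p ≈ 0.500 > α = 0.05, fail to reject H0; the data do not provide sufficient evidence against H0.

t = 0.684; fail to reject H0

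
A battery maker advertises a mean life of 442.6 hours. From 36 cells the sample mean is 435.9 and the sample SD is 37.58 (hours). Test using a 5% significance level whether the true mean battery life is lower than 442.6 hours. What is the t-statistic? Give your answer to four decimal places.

-1.0697

H0: μ = 442.6; H1: μ < 442.6 (one-sample t-test, left-tailed).
t = (x̄ − μ₀)/(s/√n) = (435.9 − 442.6)/(37.58/√36) = -1.0697
df = n − 1 = 35
p-value = P(T ≤ -1.0697) ≈ 0.1460
Since p ≈ 0.1460 > α = 0.05, fail to reject H0; the evidence is not statistically significant.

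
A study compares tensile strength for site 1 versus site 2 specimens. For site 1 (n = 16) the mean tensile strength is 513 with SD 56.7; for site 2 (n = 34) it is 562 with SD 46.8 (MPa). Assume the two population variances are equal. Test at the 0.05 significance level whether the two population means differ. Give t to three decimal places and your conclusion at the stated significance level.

t = -3.226; reject H0

Let group 1 = site 1, group 2 = site 2. H0: μ_1 = μ_2; H1: μ_1 ≠ μ_2 (two-sample pooled-variance t-test, two-sided).
s_p² = [(16−1)·56.7² + (34−1)·46.8²]/(16+34−2) = 2510.44
t = (513 − 562)/√[2510.44·(1/16 + 1/34)] = -3.226
df = n₁ + n₂ − 2 = 48
Two-sided p-value ≈ 0.0023
Since p ≈ 0.0023 < α = 0.05, reject H0; the evidence is statistically significant.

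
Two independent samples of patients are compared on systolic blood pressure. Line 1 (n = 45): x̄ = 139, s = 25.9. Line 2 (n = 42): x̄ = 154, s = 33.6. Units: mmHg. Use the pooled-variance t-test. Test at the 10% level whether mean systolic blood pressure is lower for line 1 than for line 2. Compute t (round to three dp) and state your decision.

Let group 1 = line 1, group 2 = line 2. H0: μ_1 = μ_2; H1: μ_1 < μ_2 (two-sample pooled-variance t-test, left-tailed).
s_p² = [(45−1)·25.9² + (42−1)·33.6²]/(45+42−2) = 891.8
t = (139 − 154)/√[891.8·(1/45 + 1/42)] = -2.341
df = n₁ + n₂ − 2 = 85
p-value = P(T ≤ -2.341) ≈ 0.011
Since p ≈ 0.011 < α = 0.1, reject H0; the data support H1.

t = -2.341; reject H0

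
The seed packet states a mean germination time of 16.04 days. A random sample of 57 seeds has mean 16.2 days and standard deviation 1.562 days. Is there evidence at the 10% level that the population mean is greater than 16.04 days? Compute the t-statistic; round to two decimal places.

0.77

H0: μ = 16.04; H1: μ > 16.04 (one-sample t-test, right-tailed).
t = (x̄ − μ₀)/(s/√n) = (16.2 − 16.04)/(1.562/√57) = 0.77
df = n − 1 = 56
p-value = P(T ≥ 0.77) ≈ 0.2213
Since p ≈ 0.2213 > α = 0.1, fail to reject H0; the evidence is not statistically significant.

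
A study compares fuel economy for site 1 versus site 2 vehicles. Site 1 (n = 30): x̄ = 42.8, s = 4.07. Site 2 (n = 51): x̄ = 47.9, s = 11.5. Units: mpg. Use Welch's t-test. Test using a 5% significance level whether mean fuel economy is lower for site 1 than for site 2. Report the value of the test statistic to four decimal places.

-2.8757

Let group 1 = site 1, group 2 = site 2. H0: μ_1 = μ_2; H1: μ_1 < μ_2 (Welch's two-sample t-test, left-tailed).
t = (x̄_1 − x̄_2)/√(s_1²/n_1 + s_2²/n_2) = (42.8 − 47.9)/√(4.07²/30 + 11.5²/51) = -2.8757
Welch–Satterthwaite df ≈ 68.23
p-value = P(T ≤ -2.8757) ≈ 0.0027
Since p ≈ 0.0027 < α = 0.05, reject H0; the data support H1.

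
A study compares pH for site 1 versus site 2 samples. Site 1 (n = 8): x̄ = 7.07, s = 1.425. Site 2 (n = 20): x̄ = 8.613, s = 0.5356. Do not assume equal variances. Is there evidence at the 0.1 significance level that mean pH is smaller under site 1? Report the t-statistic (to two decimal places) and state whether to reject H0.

Let group 1 = site 1, group 2 = site 2. H0: μ_1 = μ_2; H1: μ_1 < μ_2 (Welch's two-sample t-test, left-tailed).
t = (x̄_1 − x̄_2)/√(s_1²/n_1 + s_2²/n_2) = (7.07 − 8.613)/√(1.425²/8 + 0.5356²/20) = -2.98
Welch–Satterthwaite df ≈ 7.80
p-value = P(T ≤ -2.98) ≈ 0.009
Since p ≈ 0.009 < α = 0.1, reject H0; the evidence is statistically significant.

t = -2.98; reject H0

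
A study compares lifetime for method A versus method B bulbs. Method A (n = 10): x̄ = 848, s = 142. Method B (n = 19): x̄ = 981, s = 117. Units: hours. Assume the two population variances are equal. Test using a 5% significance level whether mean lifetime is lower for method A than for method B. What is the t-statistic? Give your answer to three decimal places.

Let group 1 = method A, group 2 = method B. H0: μ_1 = μ_2; H1: μ_1 < μ_2 (two-sample pooled-variance t-test, left-tailed).
s_p² = [(10−1)·142² + (19−1)·117²]/(10+19−2) = 15847.3
t = (848 − 981)/√[15847.3·(1/10 + 1/19)] = -2.704
df = n₁ + n₂ − 2 = 27
p-value = P(T ≤ -2.704) ≈ 0.006
Since p ≈ 0.006 < α = 0.05, reject H0; the evidence is statistically significant.

-2.704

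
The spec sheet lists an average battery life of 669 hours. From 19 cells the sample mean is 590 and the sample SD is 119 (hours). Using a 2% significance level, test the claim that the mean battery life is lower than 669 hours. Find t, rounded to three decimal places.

-2.894

H0: μ = 669; H1: μ < 669 (one-sample t-test, left-tailed).
t = (x̄ − μ₀)/(s/√n) = (590 − 669)/(119/√19) = -2.894
df = n − 1 = 18
p-value = P(T ≤ -2.894) ≈ 0.0048
Since p ≈ 0.0048 < α = 0.02, reject H0; the evidence is statistically significant.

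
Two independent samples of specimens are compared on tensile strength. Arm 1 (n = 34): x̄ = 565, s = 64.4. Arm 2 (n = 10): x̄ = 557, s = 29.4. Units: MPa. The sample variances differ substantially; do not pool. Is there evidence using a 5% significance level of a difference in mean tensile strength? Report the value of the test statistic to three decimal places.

Let group 1 = arm 1, group 2 = arm 2. H0: μ_1 = μ_2; H1: μ_1 ≠ μ_2 (Welch's two-sample t-test, two-sided).
t = (x̄_1 − x̄_2)/√(s_1²/n_1 + s_2²/n_2) = (565 − 557)/√(64.4²/34 + 29.4²/10) = 0.554
Welch–Satterthwaite df ≈ 33.91
Two-sided p-value ≈ 0.583
Since p ≈ 0.583 > α = 0.05, fail to reject H0; the evidence is not statistically significant.

0.554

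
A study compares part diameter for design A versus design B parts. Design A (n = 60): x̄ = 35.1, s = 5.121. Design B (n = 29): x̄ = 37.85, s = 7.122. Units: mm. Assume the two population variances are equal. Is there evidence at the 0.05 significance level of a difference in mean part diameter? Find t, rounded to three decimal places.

Let group 1 = design A, group 2 = design B. H0: μ_1 = μ_2; H1: μ_1 ≠ μ_2 (two-sample pooled-variance t-test, two-sided).
s_p² = [(60−1)·5.121² + (29−1)·7.122²]/(60+29−2) = 34.1091
t = (35.1 − 37.85)/√[34.1091·(1/60 + 1/29)] = -2.082
df = n₁ + n₂ − 2 = 87
Two-sided p-value ≈ 0.0403
Since p ≈ 0.0403 < α = 0.05, reject H0; the data support H1.

-2.082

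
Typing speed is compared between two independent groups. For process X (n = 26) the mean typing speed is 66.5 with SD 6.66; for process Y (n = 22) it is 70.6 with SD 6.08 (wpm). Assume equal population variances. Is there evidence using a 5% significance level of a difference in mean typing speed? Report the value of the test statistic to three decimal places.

Let group 1 = process X, group 2 = process Y. H0: μ_1 = μ_2; H1: μ_1 ≠ μ_2 (two-sample pooled-variance t-test, two-sided).
s_p² = [(26−1)·6.66² + (22−1)·6.08²]/(26+22−2) = 40.9823
t = (66.5 − 70.6)/√[40.9823·(1/26 + 1/22)] = -2.211
df = n₁ + n₂ − 2 = 46
Two-sided p-value ≈ 0.032
Since p ≈ 0.032 < α = 0.05, reject H0; the evidence is statistically significant.

-2.211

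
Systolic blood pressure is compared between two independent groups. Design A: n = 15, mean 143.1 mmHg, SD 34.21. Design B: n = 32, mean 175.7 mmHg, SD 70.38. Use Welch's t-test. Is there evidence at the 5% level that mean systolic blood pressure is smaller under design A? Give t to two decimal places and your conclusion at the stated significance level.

t = -2.14; reject H0

Let group 1 = design A, group 2 = design B. H0: μ_1 = μ_2; H1: μ_1 < μ_2 (Welch's two-sample t-test, left-tailed).
t = (x̄_1 − x̄_2)/√(s_1²/n_1 + s_2²/n_2) = (143.1 − 175.7)/√(34.21²/15 + 70.38²/32) = -2.14
Welch–Satterthwaite df ≈ 44.88
p-value = P(T ≤ -2.14) ≈ 0.019
Since p ≈ 0.019 < α = 0.05, reject H0; the evidence is statistically significant.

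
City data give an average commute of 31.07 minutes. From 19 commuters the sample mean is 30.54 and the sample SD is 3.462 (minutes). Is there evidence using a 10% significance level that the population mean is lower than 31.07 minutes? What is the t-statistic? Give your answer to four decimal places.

H0: μ = 31.07; H1: μ < 31.07 (one-sample t-test, left-tailed).
t = (x̄ − μ₀)/(s/√n) = (30.54 − 31.07)/(3.462/√19) = -0.6673
df = n − 1 = 18
p-value = P(T ≤ -0.6673) ≈ 0.257
Since p ≈ 0.257 > α = 0.1, fail to reject H0; the data do not provide sufficient evidence against H0.

-0.6673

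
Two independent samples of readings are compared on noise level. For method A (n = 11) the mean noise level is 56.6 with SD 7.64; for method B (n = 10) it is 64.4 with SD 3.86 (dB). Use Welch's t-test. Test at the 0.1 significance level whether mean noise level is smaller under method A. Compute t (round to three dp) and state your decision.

t = -2.992; reject H0

Let group 1 = method A, group 2 = method B. H0: μ_1 = μ_2; H1: μ_1 < μ_2 (Welch's two-sample t-test, left-tailed).
t = (x̄_1 − x̄_2)/√(s_1²/n_1 + s_2²/n_2) = (56.6 − 64.4)/√(7.64²/11 + 3.86²/10) = -2.992
Welch–Satterthwaite df ≈ 15.08
p-value = P(T ≤ -2.992) ≈ 0.0045
Since p ≈ 0.0045 < α = 0.1, reject H0; the data support H1.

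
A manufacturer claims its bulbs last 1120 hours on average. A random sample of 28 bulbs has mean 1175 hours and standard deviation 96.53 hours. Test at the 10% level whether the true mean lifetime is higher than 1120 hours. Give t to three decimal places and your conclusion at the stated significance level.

H0: μ = 1120; H1: μ > 1120 (one-sample t-test, right-tailed).
t = (x̄ − μ₀)/(s/√n) = (1175 − 1120)/(96.53/√28) = 3.015
df = n − 1 = 27
p-value = P(T ≥ 3.015) ≈ 0.003
Since p ≈ 0.003 < α = 0.1, reject H0; the evidence is statistically significant.

t = 3.015; reject H0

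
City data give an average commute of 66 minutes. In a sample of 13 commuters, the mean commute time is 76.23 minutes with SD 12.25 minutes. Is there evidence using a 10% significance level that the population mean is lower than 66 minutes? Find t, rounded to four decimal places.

3.0110

H0: μ = 66; H1: μ < 66 (one-sample t-test, left-tailed).
t = (x̄ − μ₀)/(s/√n) = (76.23 − 66)/(12.25/√13) = 3.0110
df = n − 1 = 12
p-value = P(T ≤ 3.0110) ≈ 0.9946
Since p ≈ 0.9946 > α = 0.1, fail to reject H0; the evidence is not statistically significant.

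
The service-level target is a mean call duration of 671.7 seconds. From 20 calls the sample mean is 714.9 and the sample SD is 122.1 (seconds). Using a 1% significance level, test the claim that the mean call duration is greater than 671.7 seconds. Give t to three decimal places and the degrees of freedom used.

H0: μ = 671.7; H1: μ > 671.7 (one-sample t-test, right-tailed).
t = (x̄ − μ₀)/(s/√n) = (714.9 − 671.7)/(122.1/√20) = 1.582
df = n − 1 = 19
p-value = P(T ≥ 1.582) ≈ 0.065
Since p ≈ 0.065 > α = 0.01, fail to reject H0; the evidence is not statistically significant.

t = 1.582, df = 19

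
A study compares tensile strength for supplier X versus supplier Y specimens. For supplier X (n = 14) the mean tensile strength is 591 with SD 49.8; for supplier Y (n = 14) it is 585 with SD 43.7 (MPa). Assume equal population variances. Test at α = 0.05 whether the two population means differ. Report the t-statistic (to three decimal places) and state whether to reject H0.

Let group 1 = supplier X, group 2 = supplier Y. H0: μ_1 = μ_2; H1: μ_1 ≠ μ_2 (two-sample pooled-variance t-test, two-sided).
s_p² = [(14−1)·49.8² + (14−1)·43.7²]/(14+14−2) = 2194.86
t = (591 − 585)/√[2194.86·(1/14 + 1/14)] = 0.339
df = n₁ + n₂ − 2 = 26
Two-sided p-value ≈ 0.737
Since p ≈ 0.737 > α = 0.05, fail to reject H0; the data do not provide sufficient evidence against H0.

t = 0.339; fail to reject H0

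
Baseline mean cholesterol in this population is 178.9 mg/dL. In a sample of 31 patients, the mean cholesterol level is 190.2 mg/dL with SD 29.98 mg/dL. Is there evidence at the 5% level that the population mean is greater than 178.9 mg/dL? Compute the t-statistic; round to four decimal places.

H0: μ = 178.9; H1: μ > 178.9 (one-sample t-test, right-tailed).
t = (x̄ − μ₀)/(s/√n) = (190.2 − 178.9)/(29.98/√31) = 2.0986
df = n − 1 = 30
p-value = P(T ≥ 2.0986) ≈ 0.0222
Since p ≈ 0.0222 < α = 0.05, reject H0; the evidence is statistically significant.

2.0986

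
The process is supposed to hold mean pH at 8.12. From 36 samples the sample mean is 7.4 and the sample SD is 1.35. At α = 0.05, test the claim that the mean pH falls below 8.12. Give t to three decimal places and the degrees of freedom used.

t = -3.200, df = 35

H0: μ = 8.12; H1: μ < 8.12 (one-sample t-test, left-tailed).
t = (x̄ − μ₀)/(s/√n) = (7.4 − 8.12)/(1.35/√36) = -3.200
df = n − 1 = 35
p-value = P(T ≤ -3.200) ≈ 0.0015
Since p ≈ 0.0015 < α = 0.05, reject H0; the data support H1.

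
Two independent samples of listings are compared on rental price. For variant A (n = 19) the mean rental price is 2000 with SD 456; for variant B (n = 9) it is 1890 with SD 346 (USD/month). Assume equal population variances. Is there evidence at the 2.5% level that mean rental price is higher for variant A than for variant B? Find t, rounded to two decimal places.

Let group 1 = variant A, group 2 = variant B. H0: μ_1 = μ_2; H1: μ_1 > μ_2 (two-sample pooled-variance t-test, right-tailed).
s_p² = [(19−1)·456² + (9−1)·346²]/(19+9−2) = 180791
t = (2000 − 1890)/√[180791·(1/19 + 1/9)] = 0.64
df = n₁ + n₂ − 2 = 26
p-value = P(T ≥ 0.64) ≈ 0.264
Since p ≈ 0.264 > α = 0.025, fail to reject H0; the data do not provide sufficient evidence against H0.

0.64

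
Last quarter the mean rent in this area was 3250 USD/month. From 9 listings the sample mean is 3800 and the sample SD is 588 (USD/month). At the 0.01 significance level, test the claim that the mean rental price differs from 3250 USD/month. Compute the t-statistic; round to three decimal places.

H0: μ = 3250; H1: μ ≠ 3250 (one-sample t-test, two-sided).
t = (x̄ − μ₀)/(s/√n) = (3800 − 3250)/(588/√9) = 2.806
df = n − 1 = 8
Two-sided p-value ≈ 0.023
Since p ≈ 0.023 > α = 0.01, fail to reject H0; the data do not provide sufficient evidence against H0.

2.806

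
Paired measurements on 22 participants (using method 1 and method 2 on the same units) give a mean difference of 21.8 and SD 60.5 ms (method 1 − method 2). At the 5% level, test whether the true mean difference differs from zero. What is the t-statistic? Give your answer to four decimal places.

H0: μ_d = 0; H1: μ_d ≠ 0 (paired t-test on the differences, two-sided).
t = d̄/(s_d/√n) = 21.8/(60.5/√22) = 1.6901
df = n − 1 = 21
Two-sided p-value ≈ 0.106
Since p ≈ 0.106 > α = 0.05, fail to reject H0; the data do not provide sufficient evidence against H0.

1.6901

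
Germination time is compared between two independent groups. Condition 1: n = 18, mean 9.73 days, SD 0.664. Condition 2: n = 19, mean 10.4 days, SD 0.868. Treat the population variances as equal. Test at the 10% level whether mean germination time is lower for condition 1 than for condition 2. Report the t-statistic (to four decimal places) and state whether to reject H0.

Let group 1 = condition 1, group 2 = condition 2. H0: μ_1 = μ_2; H1: μ_1 < μ_2 (two-sample pooled-variance t-test, left-tailed).
s_p² = [(18−1)·0.664² + (19−1)·0.868²]/(18+19−2) = 0.601625
t = (9.73 − 10.4)/√[0.601625·(1/18 + 1/19)] = -2.6262
df = n₁ + n₂ − 2 = 35
p-value = P(T ≤ -2.6262) ≈ 0.0064
Since p ≈ 0.0064 < α = 0.1, reject H0; the data support H1.

t = -2.6262; reject H0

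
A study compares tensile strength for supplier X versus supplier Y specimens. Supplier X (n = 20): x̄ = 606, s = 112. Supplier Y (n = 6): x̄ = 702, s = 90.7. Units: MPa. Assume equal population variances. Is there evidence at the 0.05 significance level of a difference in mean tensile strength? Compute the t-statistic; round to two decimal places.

-1.91

Let group 1 = supplier X, group 2 = supplier Y. H0: μ_1 = μ_2; H1: μ_1 ≠ μ_2 (two-sample pooled-variance t-test, two-sided).
s_p² = [(20−1)·112² + (6−1)·90.7²]/(20+6−2) = 11644.5
t = (606 − 702)/√[11644.5·(1/20 + 1/6)] = -1.91
df = n₁ + n₂ − 2 = 24
Two-sided p-value ≈ 0.0680
Since p ≈ 0.0680 > α = 0.05, fail to reject H0; the data do not provide sufficient evidence against H0.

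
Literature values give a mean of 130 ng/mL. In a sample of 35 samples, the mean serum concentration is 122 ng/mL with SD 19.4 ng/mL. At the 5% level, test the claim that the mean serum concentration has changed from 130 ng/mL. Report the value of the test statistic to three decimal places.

-2.440

H0: μ = 130; H1: μ ≠ 130 (one-sample t-test, two-sided).
t = (x̄ − μ₀)/(s/√n) = (122 − 130)/(19.4/√35) = -2.440
df = n − 1 = 34
Two-sided p-value ≈ 0.0201
Since p ≈ 0.0201 < α = 0.05, reject H0; the data support H1.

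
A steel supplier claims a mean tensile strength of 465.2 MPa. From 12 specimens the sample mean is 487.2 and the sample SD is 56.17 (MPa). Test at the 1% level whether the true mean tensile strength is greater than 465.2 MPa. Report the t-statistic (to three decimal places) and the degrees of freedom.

t = 1.357, df = 11

H0: μ = 465.2; H1: μ > 465.2 (one-sample t-test, right-tailed).
t = (x̄ − μ₀)/(s/√n) = (487.2 − 465.2)/(56.17/√12) = 1.357
df = n − 1 = 11
p-value = P(T ≥ 1.357) ≈ 0.101
Since p ≈ 0.101 > α = 0.01, fail to reject H0; the data do not provide sufficient evidence against H0.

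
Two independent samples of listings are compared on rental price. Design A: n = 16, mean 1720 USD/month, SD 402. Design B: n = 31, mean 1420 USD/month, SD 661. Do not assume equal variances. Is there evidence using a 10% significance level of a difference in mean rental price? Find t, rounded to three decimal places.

1.929

Let group 1 = design A, group 2 = design B. H0: μ_1 = μ_2; H1: μ_1 ≠ μ_2 (Welch's two-sample t-test, two-sided).
t = (x̄_1 − x̄_2)/√(s_1²/n_1 + s_2²/n_2) = (1720 − 1420)/√(402²/16 + 661²/31) = 1.929
Welch–Satterthwaite df ≈ 43.61
Two-sided p-value ≈ 0.060
Since p ≈ 0.060 < α = 0.1, reject H0; the evidence is statistically significant.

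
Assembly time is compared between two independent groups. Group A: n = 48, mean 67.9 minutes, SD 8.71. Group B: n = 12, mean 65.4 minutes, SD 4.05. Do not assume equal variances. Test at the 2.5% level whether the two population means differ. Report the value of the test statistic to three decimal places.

1.456

Let group 1 = group A, group 2 = group B. H0: μ_1 = μ_2; H1: μ_1 ≠ μ_2 (Welch's two-sample t-test, two-sided).
t = (x̄_1 − x̄_2)/√(s_1²/n_1 + s_2²/n_2) = (67.9 − 65.4)/√(8.71²/48 + 4.05²/12) = 1.456
Welch–Satterthwaite df ≈ 38.96
Two-sided p-value ≈ 0.1533
Since p ≈ 0.1533 > α = 0.025, fail to reject H0; the evidence is not statistically significant.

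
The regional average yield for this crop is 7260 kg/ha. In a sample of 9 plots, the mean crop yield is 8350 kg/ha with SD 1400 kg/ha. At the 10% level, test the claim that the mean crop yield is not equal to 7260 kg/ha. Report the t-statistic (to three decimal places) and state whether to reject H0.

t = 2.336; reject H0

H0: μ = 7260; H1: μ ≠ 7260 (one-sample t-test, two-sided).
t = (x̄ − μ₀)/(s/√n) = (8350 − 7260)/(1400/√9) = 2.336
df = n − 1 = 8
Two-sided p-value ≈ 0.048
Since p ≈ 0.048 < α = 0.1, reject H0; the evidence is statistically significant.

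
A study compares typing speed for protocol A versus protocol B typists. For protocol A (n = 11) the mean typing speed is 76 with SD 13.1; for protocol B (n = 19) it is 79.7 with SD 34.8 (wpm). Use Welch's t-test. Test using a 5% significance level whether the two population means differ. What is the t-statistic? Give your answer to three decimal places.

-0.415

Let group 1 = protocol A, group 2 = protocol B. H0: μ_1 = μ_2; H1: μ_1 ≠ μ_2 (Welch's two-sample t-test, two-sided).
t = (x̄_1 − x̄_2)/√(s_1²/n_1 + s_2²/n_2) = (76 − 79.7)/√(13.1²/11 + 34.8²/19) = -0.415
Welch–Satterthwaite df ≈ 25.18
Two-sided p-value ≈ 0.6814
Since p ≈ 0.6814 > α = 0.05, fail to reject H0; the evidence is not statistically significant.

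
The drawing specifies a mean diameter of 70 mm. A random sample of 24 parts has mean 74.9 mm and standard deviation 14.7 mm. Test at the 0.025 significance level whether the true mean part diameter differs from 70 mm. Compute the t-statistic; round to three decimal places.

1.633

H0: μ = 70; H1: μ ≠ 70 (one-sample t-test, two-sided).
t = (x̄ − μ₀)/(s/√n) = (74.9 − 70)/(14.7/√24) = 1.633
df = n − 1 = 23
Two-sided p-value ≈ 0.116
Since p ≈ 0.116 > α = 0.025, fail to reject H0; the data do not provide sufficient evidence against H0.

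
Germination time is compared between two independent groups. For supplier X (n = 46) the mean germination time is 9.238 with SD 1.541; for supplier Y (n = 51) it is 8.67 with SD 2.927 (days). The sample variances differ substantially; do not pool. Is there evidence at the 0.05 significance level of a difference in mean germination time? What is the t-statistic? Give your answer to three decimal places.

Let group 1 = supplier X, group 2 = supplier Y. H0: μ_1 = μ_2; H1: μ_1 ≠ μ_2 (Welch's two-sample t-test, two-sided).
t = (x̄_1 − x̄_2)/√(s_1²/n_1 + s_2²/n_2) = (9.238 − 8.67)/√(1.541²/46 + 2.927²/51) = 1.212
Welch–Satterthwaite df ≈ 77.34
Two-sided p-value ≈ 0.2292
Since p ≈ 0.2292 > α = 0.05, fail to reject H0; the evidence is not statistically significant.

1.212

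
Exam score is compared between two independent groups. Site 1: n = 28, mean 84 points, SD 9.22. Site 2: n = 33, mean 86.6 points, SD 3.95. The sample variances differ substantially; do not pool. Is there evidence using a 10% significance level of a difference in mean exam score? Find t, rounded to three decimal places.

Let group 1 = site 1, group 2 = site 2. H0: μ_1 = μ_2; H1: μ_1 ≠ μ_2 (Welch's two-sample t-test, two-sided).
t = (x̄_1 − x̄_2)/√(s_1²/n_1 + s_2²/n_2) = (84 − 86.6)/√(9.22²/28 + 3.95²/33) = -1.388
Welch–Satterthwaite df ≈ 35.34
Two-sided p-value ≈ 0.174
Since p ≈ 0.174 > α = 0.1, fail to reject H0; the evidence is not statistically significant.

-1.388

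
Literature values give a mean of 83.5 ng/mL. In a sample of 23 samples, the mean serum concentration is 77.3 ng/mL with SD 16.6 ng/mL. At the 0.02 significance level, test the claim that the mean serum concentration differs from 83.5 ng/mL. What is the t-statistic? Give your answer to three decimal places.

H0: μ = 83.5; H1: μ ≠ 83.5 (one-sample t-test, two-sided).
t = (x̄ − μ₀)/(s/√n) = (77.3 − 83.5)/(16.6/√23) = -1.791
df = n − 1 = 22
Two-sided p-value ≈ 0.0870
Since p ≈ 0.0870 > α = 0.02, fail to reject H0; the data do not provide sufficient evidence against H0.

-1.791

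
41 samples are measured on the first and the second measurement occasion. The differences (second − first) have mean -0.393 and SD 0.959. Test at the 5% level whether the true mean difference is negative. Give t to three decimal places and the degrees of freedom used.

t = -2.624, df = 40

H0: μ_d = 0; H1: μ_d < 0 (paired t-test on the differences, left-tailed).
t = d̄/(s_d/√n) = -0.393/(0.959/√41) = -2.624
df = n − 1 = 40
p-value = P(T ≤ -2.624) ≈ 0.006
Since p ≈ 0.006 < α = 0.05, reject H0; the data support H1.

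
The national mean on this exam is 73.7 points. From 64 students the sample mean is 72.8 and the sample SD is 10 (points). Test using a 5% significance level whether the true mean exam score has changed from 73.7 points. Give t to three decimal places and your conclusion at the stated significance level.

t = -0.720; fail to reject H0

H0: μ = 73.7; H1: μ ≠ 73.7 (one-sample t-test, two-sided).
t = (x̄ − μ₀)/(s/√n) = (72.8 − 73.7)/(10/√64) = -0.720
df = n − 1 = 63
Two-sided p-value ≈ 0.4742
Since p ≈ 0.4742 > α = 0.05, fail to reject H0; the evidence is not statistically significant.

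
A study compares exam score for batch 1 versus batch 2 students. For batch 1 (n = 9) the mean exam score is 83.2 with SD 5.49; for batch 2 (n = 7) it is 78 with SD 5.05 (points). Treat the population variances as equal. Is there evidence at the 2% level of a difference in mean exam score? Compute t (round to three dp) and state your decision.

Let group 1 = batch 1, group 2 = batch 2. H0: μ_1 = μ_2; H1: μ_1 ≠ μ_2 (two-sample pooled-variance t-test, two-sided).
s_p² = [(9−1)·5.49² + (7−1)·5.05²]/(9+7−2) = 28.1526
t = (83.2 − 78)/√[28.1526·(1/9 + 1/7)] = 1.945
df = n₁ + n₂ − 2 = 14
Two-sided p-value ≈ 0.0722
Since p ≈ 0.0722 > α = 0.02, fail to reject H0; the data do not provide sufficient evidence against H0.

t = 1.945; fail to reject H0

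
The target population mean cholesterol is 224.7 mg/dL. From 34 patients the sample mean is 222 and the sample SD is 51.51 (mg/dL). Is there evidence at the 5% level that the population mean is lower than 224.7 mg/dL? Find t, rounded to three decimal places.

-0.306

H0: μ = 224.7; H1: μ < 224.7 (one-sample t-test, left-tailed).
t = (x̄ − μ₀)/(s/√n) = (222 − 224.7)/(51.51/√34) = -0.306
df = n − 1 = 33
p-value = P(T ≤ -0.306) ≈ 0.381
Since p ≈ 0.381 > α = 0.05, fail to reject H0; the data do not provide sufficient evidence against H0.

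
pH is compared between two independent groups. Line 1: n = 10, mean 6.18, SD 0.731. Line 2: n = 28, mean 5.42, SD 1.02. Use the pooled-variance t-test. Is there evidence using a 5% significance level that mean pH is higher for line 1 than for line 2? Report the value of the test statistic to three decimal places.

2.158

Let group 1 = line 1, group 2 = line 2. H0: μ_1 = μ_2; H1: μ_1 > μ_2 (two-sample pooled-variance t-test, right-tailed).
s_p² = [(10−1)·0.731² + (28−1)·1.02²]/(10+28−2) = 0.91389
t = (6.18 − 5.42)/√[0.91389·(1/10 + 1/28)] = 2.158
df = n₁ + n₂ − 2 = 36
p-value = P(T ≥ 2.158) ≈ 0.019
Since p ≈ 0.019 < α = 0.05, reject H0; the data support H1.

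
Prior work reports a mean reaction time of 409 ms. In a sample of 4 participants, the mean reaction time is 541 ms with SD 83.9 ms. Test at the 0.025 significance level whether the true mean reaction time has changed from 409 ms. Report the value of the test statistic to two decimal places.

H0: μ = 409; H1: μ ≠ 409 (one-sample t-test, two-sided).
t = (x̄ − μ₀)/(s/√n) = (541 − 409)/(83.9/√4) = 3.15
df = n − 1 = 3
Two-sided p-value ≈ 0.0514
Since p ≈ 0.0514 > α = 0.025, fail to reject H0; the data do not provide sufficient evidence against H0.

3.15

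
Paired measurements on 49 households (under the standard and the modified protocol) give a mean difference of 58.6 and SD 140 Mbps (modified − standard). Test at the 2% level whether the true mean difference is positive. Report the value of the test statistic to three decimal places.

H0: μ_d = 0; H1: μ_d > 0 (paired t-test on the differences, right-tailed).
t = d̄/(s_d/√n) = 58.6/(140/√49) = 2.930
df = n − 1 = 48
p-value = P(T ≥ 2.930) ≈ 0.003
Since p ≈ 0.003 < α = 0.02, reject H0; the evidence is statistically significant.

2.930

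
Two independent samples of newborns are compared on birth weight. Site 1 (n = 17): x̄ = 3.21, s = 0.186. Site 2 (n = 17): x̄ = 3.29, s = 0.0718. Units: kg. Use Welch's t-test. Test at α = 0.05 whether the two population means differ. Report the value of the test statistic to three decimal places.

Let group 1 = site 1, group 2 = site 2. H0: μ_1 = μ_2; H1: μ_1 ≠ μ_2 (Welch's two-sample t-test, two-sided).
t = (x̄_1 − x̄_2)/√(s_1²/n_1 + s_2²/n_2) = (3.21 − 3.29)/√(0.186²/17 + 0.0718²/17) = -1.654
Welch–Satterthwaite df ≈ 20.66
Two-sided p-value ≈ 0.1132
Since p ≈ 0.1132 > α = 0.05, fail to reject H0; the evidence is not statistically significant.

-1.654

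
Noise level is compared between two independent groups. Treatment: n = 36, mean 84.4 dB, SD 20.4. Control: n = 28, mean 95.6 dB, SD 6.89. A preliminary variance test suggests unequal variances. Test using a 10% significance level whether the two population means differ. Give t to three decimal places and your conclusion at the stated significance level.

Let group 1 = treatment, group 2 = control. H0: μ_1 = μ_2; H1: μ_1 ≠ μ_2 (Welch's two-sample t-test, two-sided).
t = (x̄_1 − x̄_2)/√(s_1²/n_1 + s_2²/n_2) = (84.4 − 95.6)/√(20.4²/36 + 6.89²/28) = -3.076
Welch–Satterthwaite df ≈ 44.77
Two-sided p-value ≈ 0.0036
Since p ≈ 0.0036 < α = 0.1, reject H0; the evidence is statistically significant.

t = -3.076; reject H0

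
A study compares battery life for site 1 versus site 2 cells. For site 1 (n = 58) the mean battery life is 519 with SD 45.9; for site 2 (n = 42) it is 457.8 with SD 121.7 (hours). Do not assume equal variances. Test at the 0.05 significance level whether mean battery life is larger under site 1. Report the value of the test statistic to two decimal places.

Let group 1 = site 1, group 2 = site 2. H0: μ_1 = μ_2; H1: μ_1 > μ_2 (Welch's two-sample t-test, right-tailed).
t = (x̄_1 − x̄_2)/√(s_1²/n_1 + s_2²/n_2) = (519 − 457.8)/√(45.9²/58 + 121.7²/42) = 3.10
Welch–Satterthwaite df ≈ 49.50
p-value = P(T ≥ 3.10) ≈ 0.0016
Since p ≈ 0.0016 < α = 0.05, reject H0; the evidence is statistically significant.

3.10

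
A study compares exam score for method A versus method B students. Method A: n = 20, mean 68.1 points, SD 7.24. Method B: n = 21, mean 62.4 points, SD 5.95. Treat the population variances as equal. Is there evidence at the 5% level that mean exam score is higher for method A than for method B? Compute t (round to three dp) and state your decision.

t = 2.760; reject H0

Let group 1 = method A, group 2 = method B. H0: μ_1 = μ_2; H1: μ_1 > μ_2 (two-sample pooled-variance t-test, right-tailed).
s_p² = [(20−1)·7.24² + (21−1)·5.95²]/(20+21−2) = 43.6919
t = (68.1 − 62.4)/√[43.6919·(1/20 + 1/21)] = 2.760
df = n₁ + n₂ − 2 = 39
p-value = P(T ≥ 2.760) ≈ 0.0044
Since p ≈ 0.0044 < α = 0.05, reject H0; the data support H1.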